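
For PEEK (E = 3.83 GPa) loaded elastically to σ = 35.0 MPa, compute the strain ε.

9.14×10⁻³

ε = σ/E = 35.0 / 3830 = 9.14×10⁻³.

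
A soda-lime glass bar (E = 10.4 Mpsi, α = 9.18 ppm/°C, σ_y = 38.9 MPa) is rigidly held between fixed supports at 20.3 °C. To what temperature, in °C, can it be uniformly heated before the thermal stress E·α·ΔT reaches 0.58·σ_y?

E = 10.4 Mpsi = 71.71 GPa.
E·α·ΔT = 22.56 MPa ⇒ ΔT = 22.56 / (71.71×10³ × 9.18×10⁻⁶) = 34.28 K.
T = 20.3 + 34.28 = 54.58 °C.

54.6 °C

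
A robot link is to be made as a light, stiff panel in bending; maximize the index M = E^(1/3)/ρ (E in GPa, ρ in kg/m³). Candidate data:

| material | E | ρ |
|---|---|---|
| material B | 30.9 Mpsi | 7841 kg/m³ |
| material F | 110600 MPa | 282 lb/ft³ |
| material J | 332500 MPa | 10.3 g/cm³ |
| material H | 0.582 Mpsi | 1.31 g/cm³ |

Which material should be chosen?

In SI units:
  material B: E = 213.0 GPa, ρ = 7841 kg/m³
  material F: E = 110.6 GPa, ρ = 4517 kg/m³
  material J: E = 332.5 GPa, ρ = 10300 kg/m³
  material H: E = 4.013 GPa, ρ = 1310 kg/m³
  material H: M = 1.21×10⁻³
  material F: M = 1.06×10⁻³
  material B: M = 0.762×10⁻³
  material J: M = 0.673×10⁻³
Highest index: material H.

material H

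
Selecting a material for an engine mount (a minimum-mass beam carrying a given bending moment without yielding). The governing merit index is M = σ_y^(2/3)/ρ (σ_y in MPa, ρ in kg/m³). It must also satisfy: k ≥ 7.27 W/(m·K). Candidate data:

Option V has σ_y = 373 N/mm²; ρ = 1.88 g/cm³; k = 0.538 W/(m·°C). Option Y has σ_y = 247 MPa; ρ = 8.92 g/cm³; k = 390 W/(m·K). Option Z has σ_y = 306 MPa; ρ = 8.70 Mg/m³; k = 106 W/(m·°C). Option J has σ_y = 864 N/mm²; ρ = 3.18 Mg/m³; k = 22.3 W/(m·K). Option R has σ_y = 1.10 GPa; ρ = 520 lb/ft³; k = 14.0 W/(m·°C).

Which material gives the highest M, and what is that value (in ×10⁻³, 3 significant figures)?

option J, M = 28.5×10⁻³

Screen on constraints: k ≥ 7.27 W/(m·K). Survivors: option Y, option Z, option J, option R.
Putting every candidate on a common basis:
  option Y: σ_y = 247.0 MPa, ρ = 8920 kg/m³
  option Z: σ_y = 306.0 MPa, ρ = 8700 kg/m³
  option J: σ_y = 864.0 MPa, ρ = 3180 kg/m³
  option R: σ_y = 1100 MPa, ρ = 8330 kg/m³
  option J: M = 28.5×10⁻³
  option R: M = 12.8×10⁻³
  option Z: M = 5.22×10⁻³
  option Y: M = 4.41×10⁻³
The maximum is for option J.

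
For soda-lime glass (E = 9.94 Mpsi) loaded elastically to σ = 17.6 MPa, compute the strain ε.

E = 9.94 Mpsi = 68.53 GPa = 68530 MPa.
ε = σ/E = 17.6 / 68530 = 2.57×10⁻⁴.

2.57×10⁻⁴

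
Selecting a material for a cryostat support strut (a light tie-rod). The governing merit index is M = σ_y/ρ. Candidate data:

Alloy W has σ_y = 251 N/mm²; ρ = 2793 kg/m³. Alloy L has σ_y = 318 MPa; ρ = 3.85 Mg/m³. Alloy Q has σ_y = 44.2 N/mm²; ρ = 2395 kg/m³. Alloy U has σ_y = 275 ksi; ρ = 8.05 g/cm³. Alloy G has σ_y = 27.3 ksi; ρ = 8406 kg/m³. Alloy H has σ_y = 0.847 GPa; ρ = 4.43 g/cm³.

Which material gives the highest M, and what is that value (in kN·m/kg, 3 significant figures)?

alloy U, M = 236 kN·m/kg

In SI units:
  alloy W: σ_y = 251.0 MPa, ρ = 2793 kg/m³
  alloy L: σ_y = 318.0 MPa, ρ = 3850 kg/m³
  alloy Q: σ_y = 44.20 MPa, ρ = 2395 kg/m³
  alloy U: σ_y = 1896 MPa, ρ = 8050 kg/m³
  alloy G: σ_y = 188.2 MPa, ρ = 8406 kg/m³
  alloy H: σ_y = 847.0 MPa, ρ = 4430 kg/m³
  alloy U: M = 236 kN·m/kg
  alloy H: M = 191 kN·m/kg
  alloy W: M = 89.9 kN·m/kg
  alloy L: M = 82.6 kN·m/kg
  alloy G: M = 22.4 kN·m/kg
  alloy Q: M = 18.5 kN·m/kg
Alloy U has the largest M.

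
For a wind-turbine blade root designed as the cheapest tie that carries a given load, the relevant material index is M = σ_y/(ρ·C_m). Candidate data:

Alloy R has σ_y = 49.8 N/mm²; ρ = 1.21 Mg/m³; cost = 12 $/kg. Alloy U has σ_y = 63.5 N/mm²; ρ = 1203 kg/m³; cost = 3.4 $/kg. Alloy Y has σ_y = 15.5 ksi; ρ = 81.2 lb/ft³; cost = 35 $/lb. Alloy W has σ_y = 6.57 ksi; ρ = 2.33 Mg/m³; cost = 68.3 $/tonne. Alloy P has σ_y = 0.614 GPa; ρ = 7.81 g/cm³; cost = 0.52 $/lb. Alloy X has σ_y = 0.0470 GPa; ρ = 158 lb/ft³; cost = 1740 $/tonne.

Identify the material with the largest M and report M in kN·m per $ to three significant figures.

alloy W, M = 285 kN·m per $

In SI units:
  alloy R: σ_y = 49.80 MPa, ρ = 1210 kg/m³, cost = 12.00 $/kg
  alloy U: σ_y = 63.50 MPa, ρ = 1203 kg/m³, cost = 3.400 $/kg
  alloy Y: σ_y = 106.9 MPa, ρ = 1301 kg/m³, cost = 77.16 $/kg
  alloy W: σ_y = 45.30 MPa, ρ = 2330 kg/m³, cost = 0.06830 $/kg
  alloy P: σ_y = 614.0 MPa, ρ = 7810 kg/m³, cost = 1.146 $/kg
  alloy X: σ_y = 47.00 MPa, ρ = 2531 kg/m³, cost = 1.740 $/kg
  alloy W: M = 285 kN·m per $
  alloy P: M = 68.6 kN·m per $
  alloy U: M = 15.5 kN·m per $
  alloy X: M = 10.7 kN·m per $
  alloy R: M = 3.43 kN·m per $
  alloy Y: M = 1.06 kN·m per $
Alloy W ranks first.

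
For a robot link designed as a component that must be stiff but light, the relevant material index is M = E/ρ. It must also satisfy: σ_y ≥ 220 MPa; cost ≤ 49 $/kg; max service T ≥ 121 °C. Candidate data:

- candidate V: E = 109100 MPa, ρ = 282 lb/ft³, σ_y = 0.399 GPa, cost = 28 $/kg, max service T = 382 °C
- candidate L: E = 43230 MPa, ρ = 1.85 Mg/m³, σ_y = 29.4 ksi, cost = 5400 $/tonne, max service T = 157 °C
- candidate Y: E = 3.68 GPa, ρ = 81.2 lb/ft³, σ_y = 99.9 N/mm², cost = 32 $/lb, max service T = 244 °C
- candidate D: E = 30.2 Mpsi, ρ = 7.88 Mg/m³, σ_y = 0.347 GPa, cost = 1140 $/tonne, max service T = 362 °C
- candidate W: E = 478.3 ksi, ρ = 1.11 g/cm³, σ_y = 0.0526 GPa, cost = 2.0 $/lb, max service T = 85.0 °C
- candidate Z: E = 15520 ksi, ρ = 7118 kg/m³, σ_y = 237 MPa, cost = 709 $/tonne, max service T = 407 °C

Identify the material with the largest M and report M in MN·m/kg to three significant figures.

Screen on constraints: σ_y ≥ 220 MPa; cost ≤ 49 $/kg; max service T ≥ 121 °C. Survivors: candidate V, candidate D, candidate Z.
Normalizing units and computing the index:
  candidate V: E = 109.1 GPa, ρ = 4517 kg/m³
  candidate D: E = 208.2 GPa, ρ = 7880 kg/m³
  candidate Z: E = 107.0 GPa, ρ = 7118 kg/m³
  candidate D: M = 26.4 MN·m/kg
  candidate V: M = 24.2 MN·m/kg
  candidate Z: M = 15.0 MN·m/kg
Candidate D ranks first.

candidate D, M = 26.4 MN·m/kg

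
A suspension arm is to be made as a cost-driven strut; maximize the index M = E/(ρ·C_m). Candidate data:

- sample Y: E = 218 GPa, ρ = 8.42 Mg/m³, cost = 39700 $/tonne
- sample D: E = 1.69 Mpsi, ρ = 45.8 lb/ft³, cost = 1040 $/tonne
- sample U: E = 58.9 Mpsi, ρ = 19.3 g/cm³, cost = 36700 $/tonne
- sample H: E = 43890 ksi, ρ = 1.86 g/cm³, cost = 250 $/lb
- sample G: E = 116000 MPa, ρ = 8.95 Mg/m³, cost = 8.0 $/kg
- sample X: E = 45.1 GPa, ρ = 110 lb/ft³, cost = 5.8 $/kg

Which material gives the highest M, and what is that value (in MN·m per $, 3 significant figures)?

sample D, M = 15.3 MN·m per $

Normalizing units and computing the index:
  sample Y: E = 218.0 GPa, ρ = 8420 kg/m³, cost = 39.70 $/kg
  sample D: E = 11.65 GPa, ρ = 733.6 kg/m³, cost = 1.040 $/kg
  sample U: E = 406.1 GPa, ρ = 19300 kg/m³, cost = 36.70 $/kg
  sample H: E = 302.6 GPa, ρ = 1860 kg/m³, cost = 551.1 $/kg
  sample G: E = 116.0 GPa, ρ = 8950 kg/m³, cost = 8.000 $/kg
  sample X: E = 45.10 GPa, ρ = 1762 kg/m³, cost = 5.800 $/kg
  sample D: M = 15.3 MN·m per $
  sample X: M = 4.41 MN·m per $
  sample G: M = 1.62 MN·m per $
  sample Y: M = 0.652 MN·m per $
  sample U: M = 0.573 MN·m per $
  sample H: M = 0.295 MN·m per $
Sample D ranks first.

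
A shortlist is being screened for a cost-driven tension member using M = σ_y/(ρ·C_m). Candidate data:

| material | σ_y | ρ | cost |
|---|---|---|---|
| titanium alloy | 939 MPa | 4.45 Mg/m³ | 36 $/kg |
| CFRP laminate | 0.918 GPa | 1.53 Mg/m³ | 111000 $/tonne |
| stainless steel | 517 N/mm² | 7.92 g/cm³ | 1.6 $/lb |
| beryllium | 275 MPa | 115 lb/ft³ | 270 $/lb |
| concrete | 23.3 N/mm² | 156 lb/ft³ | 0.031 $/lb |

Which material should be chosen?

concrete

Convert each candidate to consistent units, then evaluate M:
  titanium alloy: σ_y = 939.0 MPa, ρ = 4450 kg/m³, cost = 36.00 $/kg
  CFRP laminate: σ_y = 918.0 MPa, ρ = 1530 kg/m³, cost = 111.0 $/kg
  stainless steel: σ_y = 517.0 MPa, ρ = 7920 kg/m³, cost = 3.527 $/kg
  beryllium: σ_y = 275.0 MPa, ρ = 1842 kg/m³, cost = 595.2 $/kg
  concrete: σ_y = 23.30 MPa, ρ = 2499 kg/m³, cost = 0.06834 $/kg
  concrete: M = 136 kN·m per $
  stainless steel: M = 18.5 kN·m per $
  titanium alloy: M = 5.86 kN·m per $
  CFRP laminate: M = 5.41 kN·m per $
  beryllium: M = 0.251 kN·m per $
The maximum is for concrete.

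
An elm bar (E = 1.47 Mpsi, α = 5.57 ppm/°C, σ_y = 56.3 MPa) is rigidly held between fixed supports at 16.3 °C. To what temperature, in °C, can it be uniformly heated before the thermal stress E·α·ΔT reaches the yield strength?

1010 °C

E = 1.47 Mpsi = 10.14 GPa.
E·α·ΔT = 56.30 MPa ⇒ ΔT = 56.30 / (10.14×10³ × 5.57×10⁻⁶) = 997.3 K.
T = 16.3 + 997.3 = 1014 °C.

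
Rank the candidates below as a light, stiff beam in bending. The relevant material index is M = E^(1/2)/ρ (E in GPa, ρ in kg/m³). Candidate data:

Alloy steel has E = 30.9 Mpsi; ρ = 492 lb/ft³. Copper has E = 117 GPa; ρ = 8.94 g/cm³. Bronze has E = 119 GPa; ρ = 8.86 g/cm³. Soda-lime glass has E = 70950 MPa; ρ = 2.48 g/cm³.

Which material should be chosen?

soda-lime glass

Putting every candidate on a common basis:
  alloy steel: E = 213.0 GPa, ρ = 7881 kg/m³
  copper: E = 117.0 GPa, ρ = 8940 kg/m³
  bronze: E = 119.0 GPa, ρ = 8860 kg/m³
  soda-lime glass: E = 70.95 GPa, ρ = 2480 kg/m³
  soda-lime glass: M = 3.40×10⁻³
  alloy steel: M = 1.85×10⁻³
  bronze: M = 1.23×10⁻³
  copper: M = 1.21×10⁻³
Soda-lime glass ranks first.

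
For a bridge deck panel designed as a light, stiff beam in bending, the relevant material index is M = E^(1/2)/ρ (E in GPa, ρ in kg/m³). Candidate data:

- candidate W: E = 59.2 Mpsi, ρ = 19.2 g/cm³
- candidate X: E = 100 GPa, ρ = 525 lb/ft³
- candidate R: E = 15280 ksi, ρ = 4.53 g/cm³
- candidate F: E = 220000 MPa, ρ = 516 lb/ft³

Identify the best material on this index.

After converting to SI:
  candidate W: E = 408.2 GPa, ρ = 19200 kg/m³
  candidate X: E = 100.0 GPa, ρ = 8410 kg/m³
  candidate R: E = 105.4 GPa, ρ = 4530 kg/m³
  candidate F: E = 220.0 GPa, ρ = 8266 kg/m³
  candidate R: M = 2.27×10⁻³
  candidate F: M = 1.79×10⁻³
  candidate X: M = 1.19×10⁻³
  candidate W: M = 1.05×10⁻³
Candidate R has the largest M.

candidate R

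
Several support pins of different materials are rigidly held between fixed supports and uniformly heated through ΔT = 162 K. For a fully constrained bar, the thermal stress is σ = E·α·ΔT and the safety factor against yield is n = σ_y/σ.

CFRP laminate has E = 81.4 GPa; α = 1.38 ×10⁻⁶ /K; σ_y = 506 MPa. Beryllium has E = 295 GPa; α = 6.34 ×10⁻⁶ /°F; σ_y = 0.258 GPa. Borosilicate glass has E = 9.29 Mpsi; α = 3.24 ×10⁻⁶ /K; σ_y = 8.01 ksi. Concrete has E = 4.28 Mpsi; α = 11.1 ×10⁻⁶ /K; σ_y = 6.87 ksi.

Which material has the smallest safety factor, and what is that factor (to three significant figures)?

beryllium, n = 0.473

With everything in SI (GPa, ×10⁻⁶/K, MPa):
  CFRP laminate: E = 81.40, α = 1.38, σ_y = 506.0 → σ = 18.2 MPa, n = 27.8
  beryllium: E = 295.0, α = 11.4, σ_y = 258.0 → σ = 545 MPa, n = 0.473
  borosilicate glass: E = 64.05, α = 3.24, σ_y = 55.23 → σ = 33.6 MPa, n = 1.64
  concrete: E = 29.51, α = 11.1, σ_y = 47.37 → σ = 53.1 MPa, n = 0.893
The minimum is beryllium at n = 0.473.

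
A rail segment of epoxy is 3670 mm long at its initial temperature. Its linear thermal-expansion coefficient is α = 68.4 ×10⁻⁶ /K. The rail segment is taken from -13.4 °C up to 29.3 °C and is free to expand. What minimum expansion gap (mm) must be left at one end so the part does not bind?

ΔT = 29.3 − (-13.4) = 42.70 K.
ΔL = α·L₀·ΔT = 68.4×10⁻⁶ × 3670 mm × 42.70 K = 10.7 mm.

10.7 mm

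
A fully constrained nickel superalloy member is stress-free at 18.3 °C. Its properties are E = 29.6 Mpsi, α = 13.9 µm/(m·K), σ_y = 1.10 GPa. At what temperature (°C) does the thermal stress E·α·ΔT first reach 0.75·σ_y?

309 °C

E = 29.6 Mpsi = 204.1 GPa.
σ_y = 1.10 GPa = 1100 MPa.
E·α·ΔT = 825.0 MPa ⇒ ΔT = 825.0 / (204.1×10³ × 13.9×10⁻⁶) = 290.8 K.
T = 18.3 + 290.8 = 309.1 °C.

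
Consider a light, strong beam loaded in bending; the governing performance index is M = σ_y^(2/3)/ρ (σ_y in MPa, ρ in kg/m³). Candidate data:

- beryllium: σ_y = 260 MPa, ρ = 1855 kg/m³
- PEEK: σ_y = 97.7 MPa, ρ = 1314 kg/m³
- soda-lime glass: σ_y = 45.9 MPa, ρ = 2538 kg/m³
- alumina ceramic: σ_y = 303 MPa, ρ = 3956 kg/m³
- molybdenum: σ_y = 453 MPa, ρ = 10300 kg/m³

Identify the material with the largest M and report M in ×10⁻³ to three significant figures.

Per-candidate index values:
  beryllium: M = 22.0×10⁻³
  PEEK: M = 16.1×10⁻³
  alumina ceramic: M = 11.4×10⁻³
  molybdenum: M = 5.73×10⁻³
  soda-lime glass: M = 5.05×10⁻³
The maximum is for beryllium.

beryllium, M = 22.0×10⁻³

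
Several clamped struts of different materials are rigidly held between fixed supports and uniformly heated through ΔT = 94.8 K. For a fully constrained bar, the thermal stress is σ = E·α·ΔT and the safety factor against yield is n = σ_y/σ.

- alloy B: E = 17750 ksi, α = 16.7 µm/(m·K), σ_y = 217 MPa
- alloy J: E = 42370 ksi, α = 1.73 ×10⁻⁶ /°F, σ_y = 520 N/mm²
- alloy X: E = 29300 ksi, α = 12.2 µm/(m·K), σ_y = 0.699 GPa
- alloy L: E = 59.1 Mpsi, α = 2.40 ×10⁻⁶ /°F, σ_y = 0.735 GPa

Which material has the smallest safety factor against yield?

In consistent units (E in GPa, α in ×10⁻⁶/K, σ_y in MPa):
  alloy B: E = 122.4, α = 16.7, σ_y = 217.0 → σ = 194 MPa, n = 1.12
  alloy J: E = 292.1, α = 3.11, σ_y = 520.0 → σ = 86.2 MPa, n = 6.03
  alloy X: E = 202.0, α = 12.2, σ_y = 699.0 → σ = 234 MPa, n = 2.99
  alloy L: E = 407.5, α = 4.32, σ_y = 735.0 → σ = 167 MPa, n = 4.40
The minimum is alloy B at n = 1.12.

alloy B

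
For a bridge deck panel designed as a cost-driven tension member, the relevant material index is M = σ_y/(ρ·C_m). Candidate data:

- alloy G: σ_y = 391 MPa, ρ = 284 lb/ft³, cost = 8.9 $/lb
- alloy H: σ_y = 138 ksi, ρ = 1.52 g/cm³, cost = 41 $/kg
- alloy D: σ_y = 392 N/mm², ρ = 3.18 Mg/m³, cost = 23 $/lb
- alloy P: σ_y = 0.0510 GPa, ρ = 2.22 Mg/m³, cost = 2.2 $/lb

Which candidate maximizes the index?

In SI units:
  alloy G: σ_y = 391.0 MPa, ρ = 4549 kg/m³, cost = 19.62 $/kg
  alloy H: σ_y = 951.5 MPa, ρ = 1520 kg/m³, cost = 41.00 $/kg
  alloy D: σ_y = 392.0 MPa, ρ = 3180 kg/m³, cost = 50.71 $/kg
  alloy P: σ_y = 51.00 MPa, ρ = 2220 kg/m³, cost = 4.850 $/kg
  alloy H: M = 15.3 kN·m per $
  alloy P: M = 4.74 kN·m per $
  alloy G: M = 4.38 kN·m per $
  alloy D: M = 2.43 kN·m per $
Highest index: alloy H.

alloy H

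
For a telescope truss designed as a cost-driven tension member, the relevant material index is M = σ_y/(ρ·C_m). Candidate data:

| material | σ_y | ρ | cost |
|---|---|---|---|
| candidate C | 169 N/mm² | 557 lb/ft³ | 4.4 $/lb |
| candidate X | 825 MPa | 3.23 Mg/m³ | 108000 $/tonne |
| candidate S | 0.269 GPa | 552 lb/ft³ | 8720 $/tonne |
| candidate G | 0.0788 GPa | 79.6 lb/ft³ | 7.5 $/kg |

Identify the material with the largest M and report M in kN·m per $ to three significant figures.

Convert each candidate to consistent units, then evaluate M:
  candidate C: σ_y = 169.0 MPa, ρ = 8922 kg/m³, cost = 9.700 $/kg
  candidate X: σ_y = 825.0 MPa, ρ = 3230 kg/m³, cost = 108.0 $/kg
  candidate S: σ_y = 269.0 MPa, ρ = 8842 kg/m³, cost = 8.720 $/kg
  candidate G: σ_y = 78.80 MPa, ρ = 1275 kg/m³, cost = 7.500 $/kg
  candidate G: M = 8.24 kN·m per $
  candidate S: M = 3.49 kN·m per $
  candidate X: M = 2.36 kN·m per $
  candidate C: M = 1.95 kN·m per $
Candidate G ranks first.

candidate G, M = 8.24 kN·m per $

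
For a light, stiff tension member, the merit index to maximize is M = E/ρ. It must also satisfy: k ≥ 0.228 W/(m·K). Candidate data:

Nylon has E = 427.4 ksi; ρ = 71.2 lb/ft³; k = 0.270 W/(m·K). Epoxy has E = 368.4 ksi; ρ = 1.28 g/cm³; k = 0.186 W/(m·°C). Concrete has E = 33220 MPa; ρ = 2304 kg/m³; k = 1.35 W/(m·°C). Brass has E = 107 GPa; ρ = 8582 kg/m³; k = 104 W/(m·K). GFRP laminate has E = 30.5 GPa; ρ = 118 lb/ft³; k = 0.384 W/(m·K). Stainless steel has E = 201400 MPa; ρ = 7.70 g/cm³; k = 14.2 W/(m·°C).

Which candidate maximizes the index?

Screen on constraints: k ≥ 0.228 W/(m·K). Survivors: nylon, concrete, brass, GFRP laminate, stainless steel.
Convert each candidate to consistent units, then evaluate M:
  nylon: E = 2.947 GPa, ρ = 1141 kg/m³
  concrete: E = 33.22 GPa, ρ = 2304 kg/m³
  brass: E = 107.0 GPa, ρ = 8582 kg/m³
  GFRP laminate: E = 30.50 GPa, ρ = 1890 kg/m³
  stainless steel: E = 201.4 GPa, ρ = 7700 kg/m³
  stainless steel: M = 26.2 MN·m/kg
  GFRP laminate: M = 16.1 MN·m/kg
  concrete: M = 14.4 MN·m/kg
  brass: M = 12.5 MN·m/kg
  nylon: M = 2.58 MN·m/kg
The maximum is for stainless steel.

stainless steel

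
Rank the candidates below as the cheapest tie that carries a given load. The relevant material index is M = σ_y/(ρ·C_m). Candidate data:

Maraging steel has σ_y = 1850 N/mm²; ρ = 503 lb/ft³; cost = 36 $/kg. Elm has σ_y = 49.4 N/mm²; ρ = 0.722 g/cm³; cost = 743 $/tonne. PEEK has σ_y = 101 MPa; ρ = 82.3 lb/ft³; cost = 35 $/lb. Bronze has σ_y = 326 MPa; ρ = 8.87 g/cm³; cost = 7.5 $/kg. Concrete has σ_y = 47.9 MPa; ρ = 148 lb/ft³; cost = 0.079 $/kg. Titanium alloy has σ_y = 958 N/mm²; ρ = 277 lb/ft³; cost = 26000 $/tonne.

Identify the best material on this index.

concrete

Convert each candidate to consistent units, then evaluate M:
  maraging steel: σ_y = 1850 MPa, ρ = 8057 kg/m³, cost = 36.00 $/kg
  elm: σ_y = 49.40 MPa, ρ = 722.0 kg/m³, cost = 0.7430 $/kg
  PEEK: σ_y = 101.0 MPa, ρ = 1318 kg/m³, cost = 77.16 $/kg
  bronze: σ_y = 326.0 MPa, ρ = 8870 kg/m³, cost = 7.500 $/kg
  concrete: σ_y = 47.90 MPa, ρ = 2371 kg/m³, cost = 0.07900 $/kg
  titanium alloy: σ_y = 958.0 MPa, ρ = 4437 kg/m³, cost = 26.00 $/kg
  concrete: M = 256 kN·m per $
  elm: M = 92.1 kN·m per $
  titanium alloy: M = 8.30 kN·m per $
  maraging steel: M = 6.38 kN·m per $
  bronze: M = 4.90 kN·m per $
  PEEK: M = 0.993 kN·m per $
Highest index: concrete.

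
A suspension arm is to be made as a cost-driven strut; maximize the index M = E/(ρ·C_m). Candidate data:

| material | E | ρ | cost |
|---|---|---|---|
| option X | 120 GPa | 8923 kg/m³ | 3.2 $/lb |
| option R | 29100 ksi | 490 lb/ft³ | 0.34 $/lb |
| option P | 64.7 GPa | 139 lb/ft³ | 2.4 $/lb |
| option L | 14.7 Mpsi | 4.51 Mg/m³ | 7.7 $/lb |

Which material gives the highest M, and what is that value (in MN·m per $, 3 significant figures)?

In SI units:
  option X: E = 120.0 GPa, ρ = 8923 kg/m³, cost = 7.055 $/kg
  option R: E = 200.6 GPa, ρ = 7849 kg/m³, cost = 0.7496 $/kg
  option P: E = 64.70 GPa, ρ = 2227 kg/m³, cost = 5.291 $/kg
  option L: E = 101.4 GPa, ρ = 4510 kg/m³, cost = 16.98 $/kg
  option R: M = 34.1 MN·m per $
  option P: M = 5.49 MN·m per $
  option X: M = 1.91 MN·m per $
  option L: M = 1.32 MN·m per $
Option R ranks first.

option R, M = 34.1 MN·m per $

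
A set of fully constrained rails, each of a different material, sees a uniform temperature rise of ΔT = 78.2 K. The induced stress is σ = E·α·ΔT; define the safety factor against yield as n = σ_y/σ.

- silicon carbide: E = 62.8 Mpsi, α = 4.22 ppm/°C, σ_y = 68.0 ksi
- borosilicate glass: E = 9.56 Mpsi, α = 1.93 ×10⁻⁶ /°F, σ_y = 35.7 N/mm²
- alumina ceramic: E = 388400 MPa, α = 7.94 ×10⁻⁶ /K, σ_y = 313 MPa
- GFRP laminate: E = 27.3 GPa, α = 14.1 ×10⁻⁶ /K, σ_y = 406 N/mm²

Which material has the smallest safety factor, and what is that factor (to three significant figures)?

Per material, after unit conversion:
  silicon carbide: E = 433.0, α = 4.22, σ_y = 468.8 → σ = 143 MPa, n = 3.28
  borosilicate glass: E = 65.91, α = 3.47, σ_y = 35.70 → σ = 17.9 MPa, n = 1.99
  alumina ceramic: E = 388.4, α = 7.94, σ_y = 313.0 → σ = 241 MPa, n = 1.30
  GFRP laminate: E = 27.30, α = 14.1, σ_y = 406.0 → σ = 30.1 MPa, n = 13.5
Smallest n: alumina ceramic with n = 1.30.

alumina ceramic, n = 1.30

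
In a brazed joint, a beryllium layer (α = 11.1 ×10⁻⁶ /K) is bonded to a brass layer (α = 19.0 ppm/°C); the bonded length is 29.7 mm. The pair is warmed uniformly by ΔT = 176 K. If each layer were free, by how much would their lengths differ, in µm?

41.3 µm

Δα = |11.1 − 19.0|×10⁻⁶/K = 7.90×10⁻⁶/K.
ΔL_mismatch = Δα·L·ΔT = 7.90×10⁻⁶ × 29.7 mm × 176.0 K = 41.3 µm.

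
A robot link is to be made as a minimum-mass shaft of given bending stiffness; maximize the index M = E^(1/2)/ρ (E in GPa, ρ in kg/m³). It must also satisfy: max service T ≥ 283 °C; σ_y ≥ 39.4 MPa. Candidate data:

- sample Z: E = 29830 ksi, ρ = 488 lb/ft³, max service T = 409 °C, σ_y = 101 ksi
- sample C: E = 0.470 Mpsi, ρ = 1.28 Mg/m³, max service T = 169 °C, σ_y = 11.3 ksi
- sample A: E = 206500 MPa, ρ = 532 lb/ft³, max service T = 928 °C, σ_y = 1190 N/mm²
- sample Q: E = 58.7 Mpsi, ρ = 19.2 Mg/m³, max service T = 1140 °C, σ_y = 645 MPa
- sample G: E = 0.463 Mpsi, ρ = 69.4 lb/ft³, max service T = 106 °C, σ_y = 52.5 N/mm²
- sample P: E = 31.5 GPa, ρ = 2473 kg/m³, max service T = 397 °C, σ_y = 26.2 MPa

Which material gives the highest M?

Screen on constraints: max service T ≥ 283 °C; σ_y ≥ 39.4 MPa. Survivors: sample Z, sample A, sample Q.
Putting every candidate on a common basis:
  sample Z: E = 205.7 GPa, ρ = 7817 kg/m³
  sample A: E = 206.5 GPa, ρ = 8522 kg/m³
  sample Q: E = 404.7 GPa, ρ = 19200 kg/m³
  sample Z: M = 1.83×10⁻³
  sample A: M = 1.69×10⁻³
  sample Q: M = 1.05×10⁻³
Highest index: sample Z.

sample Z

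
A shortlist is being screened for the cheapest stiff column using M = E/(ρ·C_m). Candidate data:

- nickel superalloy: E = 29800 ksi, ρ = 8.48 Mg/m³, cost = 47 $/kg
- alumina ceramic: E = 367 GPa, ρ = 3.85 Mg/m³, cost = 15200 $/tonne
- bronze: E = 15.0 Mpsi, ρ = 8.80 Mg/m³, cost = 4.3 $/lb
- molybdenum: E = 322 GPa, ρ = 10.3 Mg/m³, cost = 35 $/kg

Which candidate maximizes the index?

After converting to SI:
  nickel superalloy: E = 205.5 GPa, ρ = 8480 kg/m³, cost = 47.00 $/kg
  alumina ceramic: E = 367.0 GPa, ρ = 3850 kg/m³, cost = 15.20 $/kg
  bronze: E = 103.4 GPa, ρ = 8800 kg/m³, cost = 9.480 $/kg
  molybdenum: E = 322.0 GPa, ρ = 10300 kg/m³, cost = 35.00 $/kg
  alumina ceramic: M = 6.27 MN·m per $
  bronze: M = 1.24 MN·m per $
  molybdenum: M = 0.893 MN·m per $
  nickel superalloy: M = 0.516 MN·m per $
The maximum is for alumina ceramic.

alumina ceramic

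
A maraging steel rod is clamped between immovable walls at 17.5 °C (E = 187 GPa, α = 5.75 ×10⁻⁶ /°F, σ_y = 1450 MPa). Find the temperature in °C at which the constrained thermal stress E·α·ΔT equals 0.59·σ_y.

460 °C

α = 5.75×10⁻⁶/°F × 9/5 = 10.3×10⁻⁶/K.
E·α·ΔT = 855.5 MPa ⇒ ΔT = 855.5 / (187.0×10³ × 10.3×10⁻⁶) = 442.0 K.
T = 17.5 + 442.0 = 459.5 °C.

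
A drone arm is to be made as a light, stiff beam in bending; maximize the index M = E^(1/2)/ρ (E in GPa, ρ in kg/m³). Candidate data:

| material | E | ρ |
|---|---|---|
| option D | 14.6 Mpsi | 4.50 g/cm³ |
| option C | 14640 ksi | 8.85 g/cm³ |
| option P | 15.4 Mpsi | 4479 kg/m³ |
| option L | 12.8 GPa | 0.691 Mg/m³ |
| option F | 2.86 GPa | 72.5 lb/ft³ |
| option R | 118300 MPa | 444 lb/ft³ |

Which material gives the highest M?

After converting to SI:
  option D: E = 100.7 GPa, ρ = 4500 kg/m³
  option C: E = 100.9 GPa, ρ = 8850 kg/m³
  option P: E = 106.2 GPa, ρ = 4479 kg/m³
  option L: E = 12.80 GPa, ρ = 691.0 kg/m³
  option F: E = 2.860 GPa, ρ = 1161 kg/m³
  option R: E = 118.3 GPa, ρ = 7112 kg/m³
  option L: M = 5.18×10⁻³
  option P: M = 2.30×10⁻³
  option D: M = 2.23×10⁻³
  option R: M = 1.53×10⁻³
  option F: M = 1.46×10⁻³
  option C: M = 1.14×10⁻³
Highest index: option L.

option L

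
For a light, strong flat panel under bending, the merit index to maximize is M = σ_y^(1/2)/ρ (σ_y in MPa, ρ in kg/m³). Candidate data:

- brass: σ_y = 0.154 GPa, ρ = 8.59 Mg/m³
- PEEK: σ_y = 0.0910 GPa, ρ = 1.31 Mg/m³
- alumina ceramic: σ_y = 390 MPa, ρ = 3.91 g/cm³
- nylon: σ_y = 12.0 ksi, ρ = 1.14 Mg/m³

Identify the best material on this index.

nylon

After converting to SI:
  brass: σ_y = 154.0 MPa, ρ = 8590 kg/m³
  PEEK: σ_y = 91.00 MPa, ρ = 1310 kg/m³
  alumina ceramic: σ_y = 390.0 MPa, ρ = 3910 kg/m³
  nylon: σ_y = 82.74 MPa, ρ = 1140 kg/m³
  nylon: M = 7.98×10⁻³
  PEEK: M = 7.28×10⁻³
  alumina ceramic: M = 5.05×10⁻³
  brass: M = 1.44×10⁻³
Highest index: nylon.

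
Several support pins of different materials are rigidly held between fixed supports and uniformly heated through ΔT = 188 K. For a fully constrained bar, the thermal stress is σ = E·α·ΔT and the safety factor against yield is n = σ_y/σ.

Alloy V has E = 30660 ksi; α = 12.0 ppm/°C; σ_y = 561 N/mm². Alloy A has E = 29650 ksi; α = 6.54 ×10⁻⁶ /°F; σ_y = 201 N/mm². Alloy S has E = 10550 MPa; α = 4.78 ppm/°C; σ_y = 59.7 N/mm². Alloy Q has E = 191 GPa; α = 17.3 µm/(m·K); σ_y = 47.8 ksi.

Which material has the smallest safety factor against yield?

Converting E to GPa, α to ×10⁻⁶/K, σ_y to MPa, then σ and n for each:
  alloy V: E = 211.4, α = 12.0, σ_y = 561.0 → σ = 477 MPa, n = 1.18
  alloy A: E = 204.4, α = 11.8, σ_y = 201.0 → σ = 452 MPa, n = 0.444
  alloy S: E = 10.55, α = 4.78, σ_y = 59.70 → σ = 9.48 MPa, n = 6.30
  alloy Q: E = 191.0, α = 17.3, σ_y = 329.6 → σ = 621 MPa, n = 0.531
Smallest n: alloy A with n = 0.444.

alloy A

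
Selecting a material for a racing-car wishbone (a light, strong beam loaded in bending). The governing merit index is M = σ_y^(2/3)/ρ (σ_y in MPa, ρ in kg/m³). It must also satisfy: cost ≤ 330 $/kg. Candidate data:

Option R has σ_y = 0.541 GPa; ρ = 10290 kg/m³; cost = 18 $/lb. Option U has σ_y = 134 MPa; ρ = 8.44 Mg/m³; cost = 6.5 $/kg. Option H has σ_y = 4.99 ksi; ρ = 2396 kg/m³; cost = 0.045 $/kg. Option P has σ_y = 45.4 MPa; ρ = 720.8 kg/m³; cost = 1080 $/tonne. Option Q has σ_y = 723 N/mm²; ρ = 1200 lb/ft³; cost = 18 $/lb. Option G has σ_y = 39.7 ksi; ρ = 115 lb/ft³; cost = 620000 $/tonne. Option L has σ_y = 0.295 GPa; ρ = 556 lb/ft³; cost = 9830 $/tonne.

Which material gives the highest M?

Screen on constraints: cost ≤ 330 $/kg. Survivors: option R, option U, option H, option P, option Q, option L.
Putting every candidate on a common basis:
  option R: σ_y = 541.0 MPa, ρ = 10290 kg/m³
  option U: σ_y = 134.0 MPa, ρ = 8440 kg/m³
  option H: σ_y = 34.40 MPa, ρ = 2396 kg/m³
  option P: σ_y = 45.40 MPa, ρ = 720.8 kg/m³
  option Q: σ_y = 723.0 MPa, ρ = 19220 kg/m³
  option L: σ_y = 295.0 MPa, ρ = 8906 kg/m³
  option P: M = 17.7×10⁻³
  option R: M = 6.45×10⁻³
  option L: M = 4.98×10⁻³
  option H: M = 4.41×10⁻³
  option Q: M = 4.19×10⁻³
  option U: M = 3.10×10⁻³
The maximum is for option P.

option P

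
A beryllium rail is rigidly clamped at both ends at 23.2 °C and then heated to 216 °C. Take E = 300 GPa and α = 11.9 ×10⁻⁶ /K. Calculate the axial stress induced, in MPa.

688 MPa

ΔT = 192.8 K. Constrained thermal stress σ = E·α·ΔT = 300.0×10³ MPa × 11.9×10⁻⁶ × 192.8 = 688 MPa (compressive).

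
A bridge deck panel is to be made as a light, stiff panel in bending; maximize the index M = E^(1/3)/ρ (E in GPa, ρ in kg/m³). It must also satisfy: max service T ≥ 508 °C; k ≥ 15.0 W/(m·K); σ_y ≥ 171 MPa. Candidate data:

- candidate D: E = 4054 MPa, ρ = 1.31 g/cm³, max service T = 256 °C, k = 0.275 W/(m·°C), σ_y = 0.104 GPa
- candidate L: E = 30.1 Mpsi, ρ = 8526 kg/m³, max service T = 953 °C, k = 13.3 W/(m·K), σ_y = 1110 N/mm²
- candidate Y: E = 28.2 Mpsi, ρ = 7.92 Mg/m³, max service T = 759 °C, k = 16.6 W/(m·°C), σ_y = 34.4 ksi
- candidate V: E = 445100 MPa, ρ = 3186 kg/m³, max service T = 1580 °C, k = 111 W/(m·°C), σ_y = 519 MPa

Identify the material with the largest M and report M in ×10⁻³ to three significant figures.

Screen on constraints: max service T ≥ 508 °C; k ≥ 15.0 W/(m·K); σ_y ≥ 171 MPa. Survivors: candidate Y, candidate V.
Putting every candidate on a common basis:
  candidate Y: E = 194.4 GPa, ρ = 7920 kg/m³
  candidate V: E = 445.1 GPa, ρ = 3186 kg/m³
  candidate V: M = 2.40×10⁻³
  candidate Y: M = 0.731×10⁻³
Candidate V has the largest M.

candidate V, M = 2.40×10⁻³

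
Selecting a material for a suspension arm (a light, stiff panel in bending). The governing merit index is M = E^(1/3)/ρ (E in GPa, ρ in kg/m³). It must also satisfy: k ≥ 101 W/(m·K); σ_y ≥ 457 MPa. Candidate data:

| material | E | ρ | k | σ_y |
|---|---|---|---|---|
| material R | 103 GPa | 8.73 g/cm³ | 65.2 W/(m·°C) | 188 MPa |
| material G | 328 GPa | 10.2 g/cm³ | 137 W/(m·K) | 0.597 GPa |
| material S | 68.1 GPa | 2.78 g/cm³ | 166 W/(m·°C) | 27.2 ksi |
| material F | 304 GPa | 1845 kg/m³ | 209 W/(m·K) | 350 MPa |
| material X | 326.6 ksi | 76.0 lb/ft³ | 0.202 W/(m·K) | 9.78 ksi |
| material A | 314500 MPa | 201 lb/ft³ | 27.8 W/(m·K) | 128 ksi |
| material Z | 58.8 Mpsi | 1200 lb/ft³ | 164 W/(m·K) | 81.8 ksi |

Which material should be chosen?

material G

Screen on constraints: k ≥ 101 W/(m·K); σ_y ≥ 457 MPa. Survivors: material G, material Z.
Putting every candidate on a common basis:
  material G: E = 328.0 GPa, ρ = 10200 kg/m³
  material Z: E = 405.4 GPa, ρ = 19220 kg/m³
  material G: M = 0.676×10⁻³
  material Z: M = 0.385×10⁻³
Highest index: material G.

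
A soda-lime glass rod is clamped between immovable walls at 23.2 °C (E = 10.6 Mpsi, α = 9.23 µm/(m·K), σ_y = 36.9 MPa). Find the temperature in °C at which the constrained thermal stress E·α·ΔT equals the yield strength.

77.9 °C

E = 10.6 Mpsi = 73.08 GPa.
E·α·ΔT = 36.90 MPa ⇒ ΔT = 36.90 / (73.08×10³ × 9.23×10⁻⁶) = 54.70 K.
T = 23.2 + 54.70 = 77.90 °C.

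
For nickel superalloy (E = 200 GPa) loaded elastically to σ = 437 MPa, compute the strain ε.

ε = σ/E = 437 / 200000 = 2.18×10⁻³.

2.18×10⁻³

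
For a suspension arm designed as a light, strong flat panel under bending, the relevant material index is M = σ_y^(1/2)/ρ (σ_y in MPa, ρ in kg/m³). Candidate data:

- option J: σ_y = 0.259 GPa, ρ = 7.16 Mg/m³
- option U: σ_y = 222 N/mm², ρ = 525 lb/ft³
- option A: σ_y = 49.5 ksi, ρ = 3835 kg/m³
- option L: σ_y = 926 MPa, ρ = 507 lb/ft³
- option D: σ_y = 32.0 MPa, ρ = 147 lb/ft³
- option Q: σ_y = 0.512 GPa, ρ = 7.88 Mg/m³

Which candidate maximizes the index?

option A

After converting to SI:
  option J: σ_y = 259.0 MPa, ρ = 7160 kg/m³
  option U: σ_y = 222.0 MPa, ρ = 8410 kg/m³
  option A: σ_y = 341.3 MPa, ρ = 3835 kg/m³
  option L: σ_y = 926.0 MPa, ρ = 8121 kg/m³
  option D: σ_y = 32.00 MPa, ρ = 2355 kg/m³
  option Q: σ_y = 512.0 MPa, ρ = 7880 kg/m³
  option A: M = 4.82×10⁻³
  option L: M = 3.75×10⁻³
  option Q: M = 2.87×10⁻³
  option D: M = 2.40×10⁻³
  option J: M = 2.25×10⁻³
  option U: M = 1.77×10⁻³
Highest index: option A.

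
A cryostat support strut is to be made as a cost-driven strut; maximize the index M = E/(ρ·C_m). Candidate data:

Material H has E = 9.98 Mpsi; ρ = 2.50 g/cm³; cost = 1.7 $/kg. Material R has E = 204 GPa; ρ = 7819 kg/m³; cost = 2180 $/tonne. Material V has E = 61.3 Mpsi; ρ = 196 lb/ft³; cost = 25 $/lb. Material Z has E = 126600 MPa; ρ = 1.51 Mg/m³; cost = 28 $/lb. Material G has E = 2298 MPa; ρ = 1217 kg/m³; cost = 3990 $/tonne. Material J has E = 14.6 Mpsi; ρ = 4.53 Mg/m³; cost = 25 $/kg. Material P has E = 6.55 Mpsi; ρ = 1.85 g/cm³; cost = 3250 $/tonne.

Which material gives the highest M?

Putting every candidate on a common basis:
  material H: E = 68.81 GPa, ρ = 2500 kg/m³, cost = 1.700 $/kg
  material R: E = 204.0 GPa, ρ = 7819 kg/m³, cost = 2.180 $/kg
  material V: E = 422.6 GPa, ρ = 3140 kg/m³, cost = 55.11 $/kg
  material Z: E = 126.6 GPa, ρ = 1510 kg/m³, cost = 61.73 $/kg
  material G: E = 2.298 GPa, ρ = 1217 kg/m³, cost = 3.990 $/kg
  material J: E = 100.7 GPa, ρ = 4530 kg/m³, cost = 25.00 $/kg
  material P: E = 45.16 GPa, ρ = 1850 kg/m³, cost = 3.250 $/kg
  material H: M = 16.2 MN·m per $
  material R: M = 12.0 MN·m per $
  material P: M = 7.51 MN·m per $
  material V: M = 2.44 MN·m per $
  material Z: M = 1.36 MN·m per $
  material J: M = 0.889 MN·m per $
  material G: M = 0.473 MN·m per $
The maximum is for material H.

material H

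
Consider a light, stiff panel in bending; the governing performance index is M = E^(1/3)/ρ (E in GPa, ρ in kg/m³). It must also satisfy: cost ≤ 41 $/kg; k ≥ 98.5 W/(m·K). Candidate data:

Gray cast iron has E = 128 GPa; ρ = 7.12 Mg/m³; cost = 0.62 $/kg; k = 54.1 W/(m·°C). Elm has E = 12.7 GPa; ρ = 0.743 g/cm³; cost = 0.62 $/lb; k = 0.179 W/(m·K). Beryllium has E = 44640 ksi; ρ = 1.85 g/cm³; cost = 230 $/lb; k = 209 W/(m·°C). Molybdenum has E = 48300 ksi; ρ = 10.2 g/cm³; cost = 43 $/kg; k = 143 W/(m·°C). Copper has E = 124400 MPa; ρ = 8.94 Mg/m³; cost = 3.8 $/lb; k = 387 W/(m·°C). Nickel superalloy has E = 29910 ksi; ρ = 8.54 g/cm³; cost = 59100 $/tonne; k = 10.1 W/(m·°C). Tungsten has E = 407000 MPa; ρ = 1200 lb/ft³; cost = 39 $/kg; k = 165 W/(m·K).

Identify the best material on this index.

copper

Screen on constraints: cost ≤ 41 $/kg; k ≥ 98.5 W/(m·K). Survivors: copper, tungsten.
After converting to SI:
  copper: E = 124.4 GPa, ρ = 8940 kg/m³
  tungsten: E = 407.0 GPa, ρ = 19220 kg/m³
  copper: M = 0.558×10⁻³
  tungsten: M = 0.386×10⁻³
Copper has the largest M.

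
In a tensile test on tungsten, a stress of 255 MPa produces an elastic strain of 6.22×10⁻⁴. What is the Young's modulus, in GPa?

410 GPa

E = σ/ε = 255 MPa / 6.22×10⁻⁴ = 410000 MPa = 410 GPa.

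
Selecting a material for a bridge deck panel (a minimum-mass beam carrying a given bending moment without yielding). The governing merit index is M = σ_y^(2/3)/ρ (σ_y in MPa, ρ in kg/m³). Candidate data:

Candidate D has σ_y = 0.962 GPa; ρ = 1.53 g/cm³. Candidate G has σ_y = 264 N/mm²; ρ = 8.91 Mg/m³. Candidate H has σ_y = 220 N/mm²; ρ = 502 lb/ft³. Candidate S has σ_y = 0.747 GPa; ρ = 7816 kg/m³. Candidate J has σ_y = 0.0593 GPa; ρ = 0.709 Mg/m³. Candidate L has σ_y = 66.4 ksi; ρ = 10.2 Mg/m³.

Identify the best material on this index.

Convert each candidate to consistent units, then evaluate M:
  candidate D: σ_y = 962.0 MPa, ρ = 1530 kg/m³
  candidate G: σ_y = 264.0 MPa, ρ = 8910 kg/m³
  candidate H: σ_y = 220.0 MPa, ρ = 8041 kg/m³
  candidate S: σ_y = 747.0 MPa, ρ = 7816 kg/m³
  candidate J: σ_y = 59.30 MPa, ρ = 709.0 kg/m³
  candidate L: σ_y = 457.8 MPa, ρ = 10200 kg/m³
  candidate D: M = 63.7×10⁻³
  candidate J: M = 21.4×10⁻³
  candidate S: M = 10.5×10⁻³
  candidate L: M = 5.82×10⁻³
  candidate G: M = 4.62×10⁻³
  candidate H: M = 4.53×10⁻³
Candidate D has the largest M.

candidate D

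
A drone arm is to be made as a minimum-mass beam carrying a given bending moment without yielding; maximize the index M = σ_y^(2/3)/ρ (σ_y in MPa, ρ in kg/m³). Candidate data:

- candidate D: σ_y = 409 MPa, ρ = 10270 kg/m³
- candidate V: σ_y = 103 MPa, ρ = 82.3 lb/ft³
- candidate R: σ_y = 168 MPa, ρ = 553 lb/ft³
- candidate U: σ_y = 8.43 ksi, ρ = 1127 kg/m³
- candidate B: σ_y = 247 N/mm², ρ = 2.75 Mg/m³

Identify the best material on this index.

After converting to SI:
  candidate D: σ_y = 409.0 MPa, ρ = 10270 kg/m³
  candidate V: σ_y = 103.0 MPa, ρ = 1318 kg/m³
  candidate R: σ_y = 168.0 MPa, ρ = 8858 kg/m³
  candidate U: σ_y = 58.12 MPa, ρ = 1127 kg/m³
  candidate B: σ_y = 247.0 MPa, ρ = 2750 kg/m³
  candidate V: M = 16.7×10⁻³
  candidate B: M = 14.3×10⁻³
  candidate U: M = 13.3×10⁻³
  candidate D: M = 5.37×10⁻³
  candidate R: M = 3.44×10⁻³
The maximum is for candidate V.

candidate V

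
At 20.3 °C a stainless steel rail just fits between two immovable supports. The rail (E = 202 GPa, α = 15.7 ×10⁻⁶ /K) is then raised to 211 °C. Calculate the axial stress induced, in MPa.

605 MPa

ΔT = 190.7 K. Constrained thermal stress σ = E·α·ΔT = 202.0×10³ MPa × 15.7×10⁻⁶ × 190.7 = 605 MPa (compressive).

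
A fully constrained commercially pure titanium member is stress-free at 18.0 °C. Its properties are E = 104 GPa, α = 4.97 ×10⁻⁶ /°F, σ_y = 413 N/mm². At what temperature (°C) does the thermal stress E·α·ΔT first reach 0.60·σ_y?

α = 4.97×10⁻⁶/°F × 9/5 = 8.95×10⁻⁶/K.
σ_y = 413 N/mm² = 413.0 MPa.
E·α·ΔT = 247.8 MPa ⇒ ΔT = 247.8 / (104.0×10³ × 8.95×10⁻⁶) = 266.3 K.
T = 18.0 + 266.3 = 284.3 °C.

284 °C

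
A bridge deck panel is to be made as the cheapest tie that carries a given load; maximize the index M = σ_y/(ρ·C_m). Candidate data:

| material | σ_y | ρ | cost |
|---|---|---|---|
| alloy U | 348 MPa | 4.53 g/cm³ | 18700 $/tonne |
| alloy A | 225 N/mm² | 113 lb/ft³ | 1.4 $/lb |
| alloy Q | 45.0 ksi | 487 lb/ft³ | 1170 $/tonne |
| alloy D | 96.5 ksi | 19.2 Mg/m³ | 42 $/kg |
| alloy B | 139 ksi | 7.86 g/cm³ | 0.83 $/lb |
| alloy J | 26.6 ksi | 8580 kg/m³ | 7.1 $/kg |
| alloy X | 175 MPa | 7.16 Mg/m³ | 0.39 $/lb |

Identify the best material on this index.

After converting to SI:
  alloy U: σ_y = 348.0 MPa, ρ = 4530 kg/m³, cost = 18.70 $/kg
  alloy A: σ_y = 225.0 MPa, ρ = 1810 kg/m³, cost = 3.086 $/kg
  alloy Q: σ_y = 310.3 MPa, ρ = 7801 kg/m³, cost = 1.170 $/kg
  alloy D: σ_y = 665.3 MPa, ρ = 19200 kg/m³, cost = 42.00 $/kg
  alloy B: σ_y = 958.4 MPa, ρ = 7860 kg/m³, cost = 1.830 $/kg
  alloy J: σ_y = 183.4 MPa, ρ = 8580 kg/m³, cost = 7.100 $/kg
  alloy X: σ_y = 175.0 MPa, ρ = 7160 kg/m³, cost = 0.8598 $/kg
  alloy B: M = 66.6 kN·m per $
  alloy A: M = 40.3 kN·m per $
  alloy Q: M = 34.0 kN·m per $
  alloy X: M = 28.4 kN·m per $
  alloy U: M = 4.11 kN·m per $
  alloy J: M = 3.01 kN·m per $
  alloy D: M = 0.825 kN·m per $
The maximum is for alloy B.

alloy B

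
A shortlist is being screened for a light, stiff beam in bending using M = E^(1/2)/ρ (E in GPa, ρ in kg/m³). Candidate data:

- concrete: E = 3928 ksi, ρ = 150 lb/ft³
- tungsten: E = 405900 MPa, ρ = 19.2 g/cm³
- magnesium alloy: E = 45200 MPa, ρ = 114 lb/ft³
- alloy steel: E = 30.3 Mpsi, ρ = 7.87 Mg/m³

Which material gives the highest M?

After converting to SI:
  concrete: E = 27.08 GPa, ρ = 2403 kg/m³
  tungsten: E = 405.9 GPa, ρ = 19200 kg/m³
  magnesium alloy: E = 45.20 GPa, ρ = 1826 kg/m³
  alloy steel: E = 208.9 GPa, ρ = 7870 kg/m³
  magnesium alloy: M = 3.68×10⁻³
  concrete: M = 2.17×10⁻³
  alloy steel: M = 1.84×10⁻³
  tungsten: M = 1.05×10⁻³
Magnesium alloy ranks first.

magnesium alloy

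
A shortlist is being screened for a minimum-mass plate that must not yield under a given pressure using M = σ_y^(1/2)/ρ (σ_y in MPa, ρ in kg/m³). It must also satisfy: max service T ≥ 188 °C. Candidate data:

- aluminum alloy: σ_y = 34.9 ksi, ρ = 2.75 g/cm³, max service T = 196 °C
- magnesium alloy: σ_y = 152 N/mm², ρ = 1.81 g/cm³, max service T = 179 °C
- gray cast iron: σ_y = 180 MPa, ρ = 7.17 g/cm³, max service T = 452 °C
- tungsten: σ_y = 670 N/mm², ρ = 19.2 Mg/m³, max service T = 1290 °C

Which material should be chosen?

aluminum alloy

Screen on constraints: max service T ≥ 188 °C. Survivors: aluminum alloy, gray cast iron, tungsten.
Putting every candidate on a common basis:
  aluminum alloy: σ_y = 240.6 MPa, ρ = 2750 kg/m³
  gray cast iron: σ_y = 180.0 MPa, ρ = 7170 kg/m³
  tungsten: σ_y = 670.0 MPa, ρ = 19200 kg/m³
  aluminum alloy: M = 5.64×10⁻³
  gray cast iron: M = 1.87×10⁻³
  tungsten: M = 1.35×10⁻³
Aluminum alloy has the largest M.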